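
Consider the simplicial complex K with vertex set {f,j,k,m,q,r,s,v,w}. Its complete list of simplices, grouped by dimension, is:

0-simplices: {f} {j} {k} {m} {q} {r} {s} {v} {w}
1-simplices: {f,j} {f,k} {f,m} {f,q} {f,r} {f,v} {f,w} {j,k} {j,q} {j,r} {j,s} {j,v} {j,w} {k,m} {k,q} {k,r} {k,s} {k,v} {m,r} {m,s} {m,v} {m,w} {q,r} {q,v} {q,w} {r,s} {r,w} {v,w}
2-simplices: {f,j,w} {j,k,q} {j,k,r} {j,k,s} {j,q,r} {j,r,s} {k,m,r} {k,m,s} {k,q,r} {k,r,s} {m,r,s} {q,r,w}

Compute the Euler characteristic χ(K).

χ(K)=-7

n_0=9 n_1=28 n_2=12
χ=+9−28+12=-7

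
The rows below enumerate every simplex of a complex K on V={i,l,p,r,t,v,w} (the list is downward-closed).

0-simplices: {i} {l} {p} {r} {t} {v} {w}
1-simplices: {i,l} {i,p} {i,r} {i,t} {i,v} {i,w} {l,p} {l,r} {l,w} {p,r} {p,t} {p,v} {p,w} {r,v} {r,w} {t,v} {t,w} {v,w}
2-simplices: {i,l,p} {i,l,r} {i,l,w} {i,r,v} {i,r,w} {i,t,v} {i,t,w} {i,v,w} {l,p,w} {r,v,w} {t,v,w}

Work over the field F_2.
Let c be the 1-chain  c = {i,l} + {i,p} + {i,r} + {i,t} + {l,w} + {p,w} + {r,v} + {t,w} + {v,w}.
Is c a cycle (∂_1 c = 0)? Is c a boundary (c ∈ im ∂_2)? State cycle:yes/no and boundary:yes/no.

n_0=7 n_1=18 n_2=11  [Z2]
∂1: piv[il,ip,ir,it,iv,iw] rk=6  ker:lp,lr,lw,pr,pt,pv,pw,rv,rw,tv,tw,vw
∂2: piv[ilp,ilr,ilw,irv,irw,itv,itw,ivw,lpw] rk=9  ker:rvw,tvw
∂1c = 0
c vs im∂2: reduces to 0 ⇒ boundary

cycle:yes boundary:yes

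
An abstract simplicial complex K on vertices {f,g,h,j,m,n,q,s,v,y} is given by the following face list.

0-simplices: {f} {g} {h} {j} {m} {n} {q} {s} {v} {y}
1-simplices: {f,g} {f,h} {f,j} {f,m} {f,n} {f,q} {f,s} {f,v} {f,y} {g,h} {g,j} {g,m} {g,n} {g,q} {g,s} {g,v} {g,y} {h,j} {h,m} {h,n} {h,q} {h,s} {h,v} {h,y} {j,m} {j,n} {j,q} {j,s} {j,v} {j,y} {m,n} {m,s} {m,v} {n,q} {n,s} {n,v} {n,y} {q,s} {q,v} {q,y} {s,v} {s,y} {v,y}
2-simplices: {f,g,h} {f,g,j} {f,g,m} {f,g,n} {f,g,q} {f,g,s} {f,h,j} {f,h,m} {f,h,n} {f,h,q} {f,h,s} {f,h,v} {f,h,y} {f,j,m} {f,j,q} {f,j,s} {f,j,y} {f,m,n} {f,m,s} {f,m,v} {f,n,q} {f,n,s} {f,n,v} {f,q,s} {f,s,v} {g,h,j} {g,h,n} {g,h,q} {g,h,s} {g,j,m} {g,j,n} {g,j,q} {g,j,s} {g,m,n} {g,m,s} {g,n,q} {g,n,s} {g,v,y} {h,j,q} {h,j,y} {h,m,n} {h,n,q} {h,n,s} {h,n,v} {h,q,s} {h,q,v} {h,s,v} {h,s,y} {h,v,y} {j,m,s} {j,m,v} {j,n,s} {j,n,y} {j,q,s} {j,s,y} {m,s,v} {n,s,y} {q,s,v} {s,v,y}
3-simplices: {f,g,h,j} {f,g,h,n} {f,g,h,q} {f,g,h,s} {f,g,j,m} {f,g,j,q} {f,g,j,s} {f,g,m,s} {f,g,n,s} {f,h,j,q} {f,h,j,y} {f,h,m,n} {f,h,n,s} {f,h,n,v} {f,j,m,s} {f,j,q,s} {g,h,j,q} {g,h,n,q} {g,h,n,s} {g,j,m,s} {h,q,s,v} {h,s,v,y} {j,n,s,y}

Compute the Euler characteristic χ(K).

χ(K)=3

n_0=10 n_1=43 n_2=59 n_3=23
χ=+10−43+59−23=3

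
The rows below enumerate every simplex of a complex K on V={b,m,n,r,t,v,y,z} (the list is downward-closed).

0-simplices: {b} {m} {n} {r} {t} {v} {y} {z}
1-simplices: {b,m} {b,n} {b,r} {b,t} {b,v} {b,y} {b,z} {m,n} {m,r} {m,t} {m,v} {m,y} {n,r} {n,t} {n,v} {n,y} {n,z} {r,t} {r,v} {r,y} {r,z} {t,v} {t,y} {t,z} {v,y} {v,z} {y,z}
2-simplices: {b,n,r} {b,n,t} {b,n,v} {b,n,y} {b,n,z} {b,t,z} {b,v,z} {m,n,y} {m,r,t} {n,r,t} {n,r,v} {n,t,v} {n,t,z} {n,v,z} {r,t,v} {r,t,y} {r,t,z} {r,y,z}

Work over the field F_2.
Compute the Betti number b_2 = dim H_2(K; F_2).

n_0=8 n_1=27 n_2=18  [Z2]
∂1: piv[bm,bn,br,bt,bv,by,bz] rk=7  ker:mn,mr,mt,mv,my,nr,nt,nv,ny,nz,rt,rv,ry,rz,tv,ty,tz,vy,vz,yz
∂2: piv[bnr,bnt,bnv,bny,bnz,btz,bvz,mny,mrt,nrt,nrv,ntv,rty,rtz,ryz] rk=15  ker:ntz,nvz,rtv
b_2=(18−15)−0=3

b_2=3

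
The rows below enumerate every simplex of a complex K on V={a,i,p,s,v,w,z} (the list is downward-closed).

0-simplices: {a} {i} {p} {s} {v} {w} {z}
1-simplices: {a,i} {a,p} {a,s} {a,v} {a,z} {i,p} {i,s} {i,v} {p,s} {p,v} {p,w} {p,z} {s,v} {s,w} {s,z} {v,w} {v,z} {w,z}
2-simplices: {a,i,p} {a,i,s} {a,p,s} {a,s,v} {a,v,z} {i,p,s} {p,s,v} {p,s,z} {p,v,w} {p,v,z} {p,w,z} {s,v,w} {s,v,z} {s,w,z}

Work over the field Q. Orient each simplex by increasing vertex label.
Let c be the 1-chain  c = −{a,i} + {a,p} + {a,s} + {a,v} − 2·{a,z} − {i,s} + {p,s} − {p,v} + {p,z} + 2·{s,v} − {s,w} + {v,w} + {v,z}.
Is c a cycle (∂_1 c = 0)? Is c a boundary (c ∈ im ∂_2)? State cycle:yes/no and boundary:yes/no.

n_0=7 n_1=18 n_2=14  [Q]
∂1: piv[ai,ap,as,av,az,pw] rk=6  ker:ip,is,iv,ps,pv,pz,sv,sw,sz,vw,vz,wz
∂2: piv[aip,ais,aps,asv,avz,psv,psz,pvw,pvz,pwz,svw] rk=11  ker:ips,svz,swz
∂1c = 0
c vs im∂2: reduces to 0 ⇒ boundary

cycle:yes boundary:yes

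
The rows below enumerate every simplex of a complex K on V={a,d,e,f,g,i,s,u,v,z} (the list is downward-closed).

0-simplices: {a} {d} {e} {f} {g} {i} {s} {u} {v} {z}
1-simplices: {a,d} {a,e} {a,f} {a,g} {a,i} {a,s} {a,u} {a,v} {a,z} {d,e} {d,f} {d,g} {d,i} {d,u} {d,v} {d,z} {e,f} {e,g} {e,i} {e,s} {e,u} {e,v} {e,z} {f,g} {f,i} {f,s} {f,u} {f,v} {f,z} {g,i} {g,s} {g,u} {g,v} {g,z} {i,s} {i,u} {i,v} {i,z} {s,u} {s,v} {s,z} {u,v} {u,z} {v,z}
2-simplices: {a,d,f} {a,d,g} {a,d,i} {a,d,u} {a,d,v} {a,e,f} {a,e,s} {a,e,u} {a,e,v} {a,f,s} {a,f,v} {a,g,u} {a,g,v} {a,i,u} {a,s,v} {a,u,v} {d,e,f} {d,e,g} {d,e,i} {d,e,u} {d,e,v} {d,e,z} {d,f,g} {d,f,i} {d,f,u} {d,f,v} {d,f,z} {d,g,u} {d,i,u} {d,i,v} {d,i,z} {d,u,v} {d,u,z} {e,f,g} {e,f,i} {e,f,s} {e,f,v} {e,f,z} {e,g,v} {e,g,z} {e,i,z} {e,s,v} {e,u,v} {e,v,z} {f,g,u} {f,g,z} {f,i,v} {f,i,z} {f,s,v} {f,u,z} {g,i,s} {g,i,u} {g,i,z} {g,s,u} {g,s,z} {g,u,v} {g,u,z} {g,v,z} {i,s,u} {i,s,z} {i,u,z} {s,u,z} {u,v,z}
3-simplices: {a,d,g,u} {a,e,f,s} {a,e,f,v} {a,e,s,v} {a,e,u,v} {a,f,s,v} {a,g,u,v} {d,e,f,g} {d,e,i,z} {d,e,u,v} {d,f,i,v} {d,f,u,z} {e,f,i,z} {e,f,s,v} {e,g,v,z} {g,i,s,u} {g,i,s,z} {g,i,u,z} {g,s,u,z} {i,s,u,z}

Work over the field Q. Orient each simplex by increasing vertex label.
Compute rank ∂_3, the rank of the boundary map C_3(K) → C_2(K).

n_0=10 n_1=44 n_2=63 n_3=20  [Q]
∂1: piv[ad,ae,af,ag,ai,as,au,av,az] rk=9  ker:de,df,dg,di,du,dv,dz,ef,eg,ei,es,eu,ev,ez,fg,fi,fs,fu,fv,fz,gi,gs,gu,gv,gz,is,iu,iv,iz,su,sv,sz,uv,uz,vz
∂2: piv[adf,adg,adi,adu,adv,aef,aes,aeu,aev,afs,afv,agu,agv,aiu,asv,auv,def,deg,dei,dez,dfg,dfi,dfu,dfz,div,diz,duz,egz,evz,gis,giu,gsu,gsz] rk=33  ker:deu,dev,dfv,dgu,diu,duv,efg,efi,efs,efv,efz,egv,eiz,esv,euv,fgu,fgz,fiv,fiz,fsv,fuz,giz,guv,guz,gvz,isu,isz,iuz,suz,uvz
∂3: piv[adgu,aefs,aefv,aesv,aeuv,afsv,aguv,defg,deiz,deuv,dfiv,dfuz,efiz,egvz,gisu,gisz,giuz,gsuz] rk=18  ker:efsv,isuz
rk∂_3=18

rank∂_3=18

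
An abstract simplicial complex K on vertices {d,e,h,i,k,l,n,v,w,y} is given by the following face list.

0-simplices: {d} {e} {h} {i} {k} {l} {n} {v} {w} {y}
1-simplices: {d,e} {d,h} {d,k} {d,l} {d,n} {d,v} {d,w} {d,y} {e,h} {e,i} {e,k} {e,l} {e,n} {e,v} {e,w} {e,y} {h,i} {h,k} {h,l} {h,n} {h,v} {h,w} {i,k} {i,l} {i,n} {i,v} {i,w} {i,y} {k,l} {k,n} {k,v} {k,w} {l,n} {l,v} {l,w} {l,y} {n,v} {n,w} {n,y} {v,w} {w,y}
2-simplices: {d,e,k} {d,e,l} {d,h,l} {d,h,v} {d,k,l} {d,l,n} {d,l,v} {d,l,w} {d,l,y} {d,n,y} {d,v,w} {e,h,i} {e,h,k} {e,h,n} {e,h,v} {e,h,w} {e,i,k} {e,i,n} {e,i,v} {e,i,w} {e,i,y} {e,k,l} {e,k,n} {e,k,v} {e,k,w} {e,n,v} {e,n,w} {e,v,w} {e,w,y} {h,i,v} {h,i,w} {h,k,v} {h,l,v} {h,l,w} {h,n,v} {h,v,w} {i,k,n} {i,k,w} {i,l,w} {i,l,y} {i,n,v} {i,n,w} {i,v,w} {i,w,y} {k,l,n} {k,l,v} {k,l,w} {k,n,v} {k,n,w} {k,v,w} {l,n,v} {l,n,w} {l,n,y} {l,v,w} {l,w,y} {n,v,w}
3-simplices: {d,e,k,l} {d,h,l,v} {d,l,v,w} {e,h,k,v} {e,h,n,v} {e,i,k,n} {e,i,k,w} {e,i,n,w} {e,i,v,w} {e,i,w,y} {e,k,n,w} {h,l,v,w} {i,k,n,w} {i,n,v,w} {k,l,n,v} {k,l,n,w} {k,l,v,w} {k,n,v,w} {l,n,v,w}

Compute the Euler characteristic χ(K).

n_0=10 n_1=41 n_2=56 n_3=19
χ=+10−41+56−19=6

χ(K)=6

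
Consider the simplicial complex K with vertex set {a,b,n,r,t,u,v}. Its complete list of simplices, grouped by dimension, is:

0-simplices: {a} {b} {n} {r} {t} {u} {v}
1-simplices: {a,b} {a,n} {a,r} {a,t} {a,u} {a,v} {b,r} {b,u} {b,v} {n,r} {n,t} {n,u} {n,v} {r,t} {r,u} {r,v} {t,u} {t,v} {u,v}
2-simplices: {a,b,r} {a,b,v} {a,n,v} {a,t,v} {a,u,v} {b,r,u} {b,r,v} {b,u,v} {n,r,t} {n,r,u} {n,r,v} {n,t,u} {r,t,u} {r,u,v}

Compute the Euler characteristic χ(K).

χ(K)=2

n_0=7 n_1=19 n_2=14
χ=+7−19+14=2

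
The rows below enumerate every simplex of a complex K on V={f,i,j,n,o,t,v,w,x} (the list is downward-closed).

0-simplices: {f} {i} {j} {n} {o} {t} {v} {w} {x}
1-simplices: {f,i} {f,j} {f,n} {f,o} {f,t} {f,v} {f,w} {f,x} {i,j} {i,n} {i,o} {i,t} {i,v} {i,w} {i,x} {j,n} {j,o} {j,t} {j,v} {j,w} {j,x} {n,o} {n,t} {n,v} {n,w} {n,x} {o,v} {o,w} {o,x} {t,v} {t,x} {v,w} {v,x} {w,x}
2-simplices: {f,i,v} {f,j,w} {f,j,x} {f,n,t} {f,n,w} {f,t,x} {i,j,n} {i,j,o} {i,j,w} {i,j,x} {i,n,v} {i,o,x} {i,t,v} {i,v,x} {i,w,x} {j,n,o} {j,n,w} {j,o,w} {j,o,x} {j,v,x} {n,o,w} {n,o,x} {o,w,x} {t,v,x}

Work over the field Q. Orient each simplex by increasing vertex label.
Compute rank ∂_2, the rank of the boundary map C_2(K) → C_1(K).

rank∂_2=21

n_0=9 n_1=34 n_2=24  [Q]
∂1: piv[fi,fj,fn,fo,ft,fv,fw,fx] rk=8  ker:ij,in,io,it,iv,iw,ix,jn,jo,jt,jv,jw,jx,no,nt,nv,nw,nx,ov,ow,ox,tv,tx,vw,vx,wx
∂2: piv[fiv,fjw,fjx,fnt,fnw,ftx,ijn,ijo,ijw,ijx,inv,iox,itv,ivx,iwx,jno,jnw,jow,jvx,nox,tvx] rk=21  ker:jox,now,owx
rk∂_2=21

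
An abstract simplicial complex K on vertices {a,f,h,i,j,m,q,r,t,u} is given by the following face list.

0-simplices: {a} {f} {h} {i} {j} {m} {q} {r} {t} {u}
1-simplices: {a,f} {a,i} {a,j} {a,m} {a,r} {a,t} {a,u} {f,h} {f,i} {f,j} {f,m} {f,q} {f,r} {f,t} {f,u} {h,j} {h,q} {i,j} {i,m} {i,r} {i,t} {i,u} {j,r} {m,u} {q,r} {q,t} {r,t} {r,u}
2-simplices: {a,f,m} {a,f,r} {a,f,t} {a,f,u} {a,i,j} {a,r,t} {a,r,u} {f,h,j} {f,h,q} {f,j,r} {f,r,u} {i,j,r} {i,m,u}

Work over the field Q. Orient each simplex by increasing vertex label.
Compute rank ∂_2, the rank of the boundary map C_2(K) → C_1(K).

rank∂_2=12

n_0=10 n_1=28 n_2=13  [Q]
∂1: piv[af,ai,aj,am,ar,at,au,fh,fq] rk=9  ker:fi,fj,fm,fr,ft,fu,hj,hq,ij,im,ir,it,iu,jr,mu,qr,qt,rt,ru
∂2: piv[afm,afr,aft,afu,aij,art,aru,fhj,fhq,fjr,ijr,imu] rk=12  ker:fru
rk∂_2=12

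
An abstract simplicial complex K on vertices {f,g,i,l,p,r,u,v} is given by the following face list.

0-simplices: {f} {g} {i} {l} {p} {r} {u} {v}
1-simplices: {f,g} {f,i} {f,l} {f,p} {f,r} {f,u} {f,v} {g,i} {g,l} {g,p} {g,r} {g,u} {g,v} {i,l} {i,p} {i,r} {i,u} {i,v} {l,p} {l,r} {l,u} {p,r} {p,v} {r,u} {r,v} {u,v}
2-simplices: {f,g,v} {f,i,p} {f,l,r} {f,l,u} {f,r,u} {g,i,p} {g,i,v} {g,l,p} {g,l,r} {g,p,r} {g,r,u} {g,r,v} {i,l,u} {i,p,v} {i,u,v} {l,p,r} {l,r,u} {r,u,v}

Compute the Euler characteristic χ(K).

n_0=8 n_1=26 n_2=18
χ=+8−26+18=0

χ(K)=0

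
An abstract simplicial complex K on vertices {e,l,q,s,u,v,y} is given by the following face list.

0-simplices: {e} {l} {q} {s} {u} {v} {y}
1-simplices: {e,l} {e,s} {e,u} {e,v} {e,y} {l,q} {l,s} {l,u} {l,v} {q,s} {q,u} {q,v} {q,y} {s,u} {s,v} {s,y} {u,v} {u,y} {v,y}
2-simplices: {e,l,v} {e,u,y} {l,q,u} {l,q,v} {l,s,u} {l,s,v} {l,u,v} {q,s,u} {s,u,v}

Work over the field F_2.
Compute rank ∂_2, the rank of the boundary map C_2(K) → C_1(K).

n_0=7 n_1=19 n_2=9  [Z2]
∂1: piv[el,es,eu,ev,ey,lq] rk=6  ker:ls,lu,lv,qs,qu,qv,qy,su,sv,sy,uv,uy,vy
∂2: piv[elv,euy,lqu,lqv,lsu,lsv,luv,qsu] rk=8  ker:suv
rk∂_2=8

rank∂_2=8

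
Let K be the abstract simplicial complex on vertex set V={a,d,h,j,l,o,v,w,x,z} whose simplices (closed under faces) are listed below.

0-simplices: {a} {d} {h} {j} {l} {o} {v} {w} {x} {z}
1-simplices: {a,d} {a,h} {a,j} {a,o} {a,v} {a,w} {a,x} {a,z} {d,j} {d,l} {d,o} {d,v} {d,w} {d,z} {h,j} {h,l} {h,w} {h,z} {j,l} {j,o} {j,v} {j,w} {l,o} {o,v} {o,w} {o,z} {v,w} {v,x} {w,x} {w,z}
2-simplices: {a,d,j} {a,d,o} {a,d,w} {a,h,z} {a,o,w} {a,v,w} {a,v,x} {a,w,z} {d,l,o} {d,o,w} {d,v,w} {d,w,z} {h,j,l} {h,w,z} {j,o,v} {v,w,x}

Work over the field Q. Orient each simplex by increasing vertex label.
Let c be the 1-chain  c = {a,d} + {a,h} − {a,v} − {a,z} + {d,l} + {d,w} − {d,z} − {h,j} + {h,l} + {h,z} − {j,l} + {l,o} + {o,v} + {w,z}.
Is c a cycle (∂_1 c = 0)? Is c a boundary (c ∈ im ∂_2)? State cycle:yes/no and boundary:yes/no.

n_0=10 n_1=30 n_2=16  [Q]
∂1: piv[ad,ah,aj,ao,av,aw,ax,az,dl] rk=9  ker:dj,do,dv,dw,dz,hj,hl,hw,hz,jl,jo,jv,jw,lo,ov,ow,oz,vw,vx,wx,wz
∂2: piv[adj,ado,adw,ahz,aow,avw,avx,awz,dlo,dvw,dwz,hjl,hwz,jov,vwx] rk=15  ker:dow
∂1c = 0
c vs im∂2: residual ≠ 0 ⇒ not boundary

cycle:yes boundary:no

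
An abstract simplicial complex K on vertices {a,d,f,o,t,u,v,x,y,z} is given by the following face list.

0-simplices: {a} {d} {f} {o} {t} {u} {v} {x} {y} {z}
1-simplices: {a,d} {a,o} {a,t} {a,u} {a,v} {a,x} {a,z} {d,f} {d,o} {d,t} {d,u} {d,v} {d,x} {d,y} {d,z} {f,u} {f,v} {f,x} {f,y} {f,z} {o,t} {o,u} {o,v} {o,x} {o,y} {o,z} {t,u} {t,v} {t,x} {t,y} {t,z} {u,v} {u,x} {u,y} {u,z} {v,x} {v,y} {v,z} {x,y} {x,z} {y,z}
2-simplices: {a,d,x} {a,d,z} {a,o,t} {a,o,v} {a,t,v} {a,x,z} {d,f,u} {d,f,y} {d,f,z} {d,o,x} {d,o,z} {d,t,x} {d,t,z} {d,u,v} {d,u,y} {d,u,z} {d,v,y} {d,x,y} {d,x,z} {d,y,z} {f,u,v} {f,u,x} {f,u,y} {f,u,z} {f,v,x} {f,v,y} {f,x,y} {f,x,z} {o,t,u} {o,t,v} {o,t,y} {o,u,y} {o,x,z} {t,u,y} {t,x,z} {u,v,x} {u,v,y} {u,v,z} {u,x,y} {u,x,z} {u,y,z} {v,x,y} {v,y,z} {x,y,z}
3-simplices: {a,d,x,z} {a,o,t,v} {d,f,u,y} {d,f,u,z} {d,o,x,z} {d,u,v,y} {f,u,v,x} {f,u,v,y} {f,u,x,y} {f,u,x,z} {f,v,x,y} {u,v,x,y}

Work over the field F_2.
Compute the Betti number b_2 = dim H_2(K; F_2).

n_0=10 n_1=41 n_2=44 n_3=12  [Z2]
∂1: piv[ad,ao,at,au,av,ax,az,df,dy] rk=9  ker:do,dt,du,dv,dx,dz,fu,fv,fx,fy,fz,ot,ou,ov,ox,oy,oz,tu,tv,tx,ty,tz,uv,ux,uy,uz,vx,vy,vz,xy,xz,yz
∂2: piv[adx,adz,aot,aov,atv,axz,dfu,dfy,dfz,dox,doz,dtx,dtz,duv,duy,duz,dvy,dxy,dyz,fuv,fux,fvx,fxy,otu,oty,ouy,uvz] rk=27  ker:dxz,fuy,fuz,fvy,fxz,otv,oxz,tuy,txz,uvx,uvy,uxy,uxz,uyz,vxy,vyz,xyz
∂3: piv[adxz,aotv,dfuy,dfuz,doxz,duvy,fuvx,fuvy,fuxy,fuxz,fvxy] rk=11  ker:uvxy
b_2=(44−27)−11=6

b_2=6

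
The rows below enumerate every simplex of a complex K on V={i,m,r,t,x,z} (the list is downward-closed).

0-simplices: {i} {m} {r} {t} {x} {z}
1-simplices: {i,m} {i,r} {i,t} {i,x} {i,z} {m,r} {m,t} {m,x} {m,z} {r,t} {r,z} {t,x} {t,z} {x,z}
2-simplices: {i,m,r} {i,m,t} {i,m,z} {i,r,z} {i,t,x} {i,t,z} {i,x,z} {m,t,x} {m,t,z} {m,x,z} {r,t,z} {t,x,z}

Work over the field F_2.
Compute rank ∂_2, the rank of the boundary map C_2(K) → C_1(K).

rank∂_2=9

n_0=6 n_1=14 n_2=12  [Z2]
∂1: piv[im,ir,it,ix,iz] rk=5  ker:mr,mt,mx,mz,rt,rz,tx,tz,xz
∂2: piv[imr,imt,imz,irz,itx,itz,ixz,mtx,rtz] rk=9  ker:mtz,mxz,txz
rk∂_2=9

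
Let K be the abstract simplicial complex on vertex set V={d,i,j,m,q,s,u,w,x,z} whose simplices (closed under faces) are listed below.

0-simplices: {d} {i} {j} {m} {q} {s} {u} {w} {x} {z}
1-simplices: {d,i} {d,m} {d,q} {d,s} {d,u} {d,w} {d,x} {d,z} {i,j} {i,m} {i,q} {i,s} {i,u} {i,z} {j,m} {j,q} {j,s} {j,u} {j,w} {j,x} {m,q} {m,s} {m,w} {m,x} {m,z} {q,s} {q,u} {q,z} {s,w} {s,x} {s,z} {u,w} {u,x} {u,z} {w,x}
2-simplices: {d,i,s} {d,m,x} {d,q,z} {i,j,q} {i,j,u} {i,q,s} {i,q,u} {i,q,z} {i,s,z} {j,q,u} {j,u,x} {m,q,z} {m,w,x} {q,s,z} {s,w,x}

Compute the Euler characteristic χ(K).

χ(K)=-10

n_0=10 n_1=35 n_2=15
χ=+10−35+15=-10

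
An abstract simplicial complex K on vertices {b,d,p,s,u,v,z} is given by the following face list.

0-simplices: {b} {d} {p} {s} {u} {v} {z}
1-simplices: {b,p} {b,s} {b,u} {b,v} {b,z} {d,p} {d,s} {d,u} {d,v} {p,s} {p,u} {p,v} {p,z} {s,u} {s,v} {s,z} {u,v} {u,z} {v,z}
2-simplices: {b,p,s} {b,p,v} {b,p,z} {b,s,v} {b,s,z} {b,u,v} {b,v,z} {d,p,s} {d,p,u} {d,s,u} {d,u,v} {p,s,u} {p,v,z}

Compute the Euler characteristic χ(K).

n_0=7 n_1=19 n_2=13
χ=+7−19+13=1

χ(K)=1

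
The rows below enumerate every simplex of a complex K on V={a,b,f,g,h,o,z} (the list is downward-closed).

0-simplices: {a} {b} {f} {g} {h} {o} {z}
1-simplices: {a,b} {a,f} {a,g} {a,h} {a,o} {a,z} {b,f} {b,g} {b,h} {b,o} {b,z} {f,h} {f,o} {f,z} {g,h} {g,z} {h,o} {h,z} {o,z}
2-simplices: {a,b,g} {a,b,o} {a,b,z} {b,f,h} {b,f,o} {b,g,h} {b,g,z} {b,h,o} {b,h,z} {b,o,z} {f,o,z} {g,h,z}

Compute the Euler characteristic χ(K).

χ(K)=0

n_0=7 n_1=19 n_2=12
χ=+7−19+12=0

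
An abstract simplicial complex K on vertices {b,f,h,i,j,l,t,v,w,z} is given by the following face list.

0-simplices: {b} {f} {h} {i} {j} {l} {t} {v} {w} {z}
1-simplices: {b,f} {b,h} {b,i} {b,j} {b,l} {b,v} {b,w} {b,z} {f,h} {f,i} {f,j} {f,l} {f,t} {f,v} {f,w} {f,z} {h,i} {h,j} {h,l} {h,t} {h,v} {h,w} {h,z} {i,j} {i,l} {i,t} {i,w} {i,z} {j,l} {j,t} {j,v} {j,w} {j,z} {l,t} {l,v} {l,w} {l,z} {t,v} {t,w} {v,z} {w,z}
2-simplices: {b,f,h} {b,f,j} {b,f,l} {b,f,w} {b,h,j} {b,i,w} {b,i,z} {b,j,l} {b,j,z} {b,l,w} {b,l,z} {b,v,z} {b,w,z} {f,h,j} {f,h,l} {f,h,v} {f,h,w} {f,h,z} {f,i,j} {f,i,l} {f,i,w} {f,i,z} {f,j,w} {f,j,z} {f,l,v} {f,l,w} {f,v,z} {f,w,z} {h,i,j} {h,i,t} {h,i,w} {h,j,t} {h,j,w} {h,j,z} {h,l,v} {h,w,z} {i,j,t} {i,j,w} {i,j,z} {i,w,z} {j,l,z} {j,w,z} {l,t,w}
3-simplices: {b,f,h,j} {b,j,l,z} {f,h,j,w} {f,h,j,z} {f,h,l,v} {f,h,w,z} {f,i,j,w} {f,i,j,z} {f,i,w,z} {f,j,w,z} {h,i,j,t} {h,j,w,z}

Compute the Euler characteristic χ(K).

n_0=10 n_1=41 n_2=43 n_3=12
χ=+10−41+43−12=0

χ(K)=0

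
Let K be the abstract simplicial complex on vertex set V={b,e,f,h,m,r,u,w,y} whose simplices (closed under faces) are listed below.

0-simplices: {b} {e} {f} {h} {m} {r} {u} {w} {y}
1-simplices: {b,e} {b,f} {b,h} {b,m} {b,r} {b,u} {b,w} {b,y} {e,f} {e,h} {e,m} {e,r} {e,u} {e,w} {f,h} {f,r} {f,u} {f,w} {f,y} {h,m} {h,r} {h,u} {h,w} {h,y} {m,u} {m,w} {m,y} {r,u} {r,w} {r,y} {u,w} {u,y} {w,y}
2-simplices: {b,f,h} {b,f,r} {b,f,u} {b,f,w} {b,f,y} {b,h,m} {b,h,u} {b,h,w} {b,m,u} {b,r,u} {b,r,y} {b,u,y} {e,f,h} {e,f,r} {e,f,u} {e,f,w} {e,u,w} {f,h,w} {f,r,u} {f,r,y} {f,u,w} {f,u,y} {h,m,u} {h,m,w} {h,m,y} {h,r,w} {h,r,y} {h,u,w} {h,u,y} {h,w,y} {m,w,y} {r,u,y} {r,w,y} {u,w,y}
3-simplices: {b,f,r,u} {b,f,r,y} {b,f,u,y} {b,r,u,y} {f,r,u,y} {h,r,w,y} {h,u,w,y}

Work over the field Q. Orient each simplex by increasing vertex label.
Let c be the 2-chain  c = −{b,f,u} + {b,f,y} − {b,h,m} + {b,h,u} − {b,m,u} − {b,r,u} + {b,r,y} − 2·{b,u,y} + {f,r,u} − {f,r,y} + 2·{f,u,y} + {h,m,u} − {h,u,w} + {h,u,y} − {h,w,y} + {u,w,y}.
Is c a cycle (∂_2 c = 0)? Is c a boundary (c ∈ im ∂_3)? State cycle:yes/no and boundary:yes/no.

n_0=9 n_1=33 n_2=34 n_3=7  [Q]
∂1: piv[be,bf,bh,bm,br,bu,bw,by] rk=8  ker:ef,eh,em,er,eu,ew,fh,fr,fu,fw,fy,hm,hr,hu,hw,hy,mu,mw,my,ru,rw,ry,uw,uy,wy
∂2: piv[bfh,bfr,bfu,bfw,bfy,bhm,bhu,bhw,bmu,bru,bry,buy,efh,efr,efu,efw,euw,hmw,hmy,hrw,hry,huy,hwy] rk=23  ker:fhw,fru,fry,fuw,fuy,hmu,huw,mwy,ruy,rwy,uwy
∂3: piv[bfru,bfry,bfuy,bruy,hrwy,huwy] rk=6  ker:fruy
∂2c = 0
c vs im∂3: residual ≠ 0 ⇒ not boundary

cycle:yes boundary:no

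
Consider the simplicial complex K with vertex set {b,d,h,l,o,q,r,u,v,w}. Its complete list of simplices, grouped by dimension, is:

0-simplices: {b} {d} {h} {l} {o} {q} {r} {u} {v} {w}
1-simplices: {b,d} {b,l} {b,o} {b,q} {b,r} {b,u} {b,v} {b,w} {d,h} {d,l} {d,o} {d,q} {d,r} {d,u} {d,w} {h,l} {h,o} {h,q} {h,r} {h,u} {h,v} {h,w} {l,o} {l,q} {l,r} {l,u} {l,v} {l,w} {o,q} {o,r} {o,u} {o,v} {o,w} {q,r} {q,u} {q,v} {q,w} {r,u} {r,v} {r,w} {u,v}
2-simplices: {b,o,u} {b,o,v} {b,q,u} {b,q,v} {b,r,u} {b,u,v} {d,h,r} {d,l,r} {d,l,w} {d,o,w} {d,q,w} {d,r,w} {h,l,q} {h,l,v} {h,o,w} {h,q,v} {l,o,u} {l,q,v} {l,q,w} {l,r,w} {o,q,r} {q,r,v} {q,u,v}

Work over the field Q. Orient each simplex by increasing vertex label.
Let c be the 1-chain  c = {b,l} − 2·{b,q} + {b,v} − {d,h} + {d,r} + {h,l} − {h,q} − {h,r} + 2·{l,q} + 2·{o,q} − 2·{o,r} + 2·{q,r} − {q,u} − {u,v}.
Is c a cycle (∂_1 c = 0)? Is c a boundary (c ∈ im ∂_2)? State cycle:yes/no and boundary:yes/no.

n_0=10 n_1=41 n_2=23  [Q]
∂1: piv[bd,bl,bo,bq,br,bu,bv,bw,dh] rk=9  ker:dl,do,dq,dr,du,dw,hl,ho,hq,hr,hu,hv,hw,lo,lq,lr,lu,lv,lw,oq,or,ou,ov,ow,qr,qu,qv,qw,ru,rv,rw,uv
∂2: piv[bou,bov,bqu,bqv,bru,buv,dhr,dlr,dlw,dow,dqw,drw,hlq,hlv,how,hqv,lou,lqw,oqr,qrv] rk=20  ker:lqv,lrw,quv
∂1c = 0
c vs im∂2: residual ≠ 0 ⇒ not boundary

cycle:yes boundary:no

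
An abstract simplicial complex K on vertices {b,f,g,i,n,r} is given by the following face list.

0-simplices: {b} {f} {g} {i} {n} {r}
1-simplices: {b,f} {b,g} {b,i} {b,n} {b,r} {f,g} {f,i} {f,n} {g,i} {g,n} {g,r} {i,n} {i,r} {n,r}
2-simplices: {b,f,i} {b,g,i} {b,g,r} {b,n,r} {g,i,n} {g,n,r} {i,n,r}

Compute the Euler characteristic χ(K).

n_0=6 n_1=14 n_2=7
χ=+6−14+7=-1

χ(K)=-1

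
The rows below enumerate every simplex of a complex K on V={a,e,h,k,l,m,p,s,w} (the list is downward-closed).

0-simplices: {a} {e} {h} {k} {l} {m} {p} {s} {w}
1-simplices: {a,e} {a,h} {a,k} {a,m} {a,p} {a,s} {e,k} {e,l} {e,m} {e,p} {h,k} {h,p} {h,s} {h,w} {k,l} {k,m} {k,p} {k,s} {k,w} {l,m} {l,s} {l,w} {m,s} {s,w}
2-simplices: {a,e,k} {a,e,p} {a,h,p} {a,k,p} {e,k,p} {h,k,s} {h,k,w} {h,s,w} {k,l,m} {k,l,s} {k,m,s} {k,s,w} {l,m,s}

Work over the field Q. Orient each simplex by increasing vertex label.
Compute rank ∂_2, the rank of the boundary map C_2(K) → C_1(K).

n_0=9 n_1=24 n_2=13  [Q]
∂1: piv[ae,ah,ak,am,ap,as,el,hw] rk=8  ker:ek,em,ep,hk,hp,hs,kl,km,kp,ks,kw,lm,ls,lw,ms,sw
∂2: piv[aek,aep,ahp,akp,hks,hkw,hsw,klm,kls,kms] rk=10  ker:ekp,ksw,lms
rk∂_2=10

rank∂_2=10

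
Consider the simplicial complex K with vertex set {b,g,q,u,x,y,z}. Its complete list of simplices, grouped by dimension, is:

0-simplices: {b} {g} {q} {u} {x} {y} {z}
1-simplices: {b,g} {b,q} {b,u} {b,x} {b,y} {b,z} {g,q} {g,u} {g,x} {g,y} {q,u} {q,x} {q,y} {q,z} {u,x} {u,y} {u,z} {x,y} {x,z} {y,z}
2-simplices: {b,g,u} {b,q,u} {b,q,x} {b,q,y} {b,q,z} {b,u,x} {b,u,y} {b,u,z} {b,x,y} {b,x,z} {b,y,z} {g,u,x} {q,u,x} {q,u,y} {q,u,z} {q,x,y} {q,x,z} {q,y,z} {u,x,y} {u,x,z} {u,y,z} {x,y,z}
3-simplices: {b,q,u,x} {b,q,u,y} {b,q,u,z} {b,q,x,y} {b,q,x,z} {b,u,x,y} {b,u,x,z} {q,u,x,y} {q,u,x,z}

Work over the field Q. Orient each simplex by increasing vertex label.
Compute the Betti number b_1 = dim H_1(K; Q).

n_0=7 n_1=20 n_2=22 n_3=9  [Q]
∂1: piv[bg,bq,bu,bx,by,bz] rk=6  ker:gq,gu,gx,gy,qu,qx,qy,qz,ux,uy,uz,xy,xz,yz
∂2: piv[bgu,bqu,bqx,bqy,bqz,bux,buy,buz,bxy,bxz,byz,gux] rk=12  ker:qux,quy,quz,qxy,qxz,qyz,uxy,uxz,uyz,xyz
∂3: piv[bqux,bquy,bquz,bqxy,bqxz,buxy,buxz] rk=7  ker:quxy,quxz
b_1=(20−6)−12=2

b_1=2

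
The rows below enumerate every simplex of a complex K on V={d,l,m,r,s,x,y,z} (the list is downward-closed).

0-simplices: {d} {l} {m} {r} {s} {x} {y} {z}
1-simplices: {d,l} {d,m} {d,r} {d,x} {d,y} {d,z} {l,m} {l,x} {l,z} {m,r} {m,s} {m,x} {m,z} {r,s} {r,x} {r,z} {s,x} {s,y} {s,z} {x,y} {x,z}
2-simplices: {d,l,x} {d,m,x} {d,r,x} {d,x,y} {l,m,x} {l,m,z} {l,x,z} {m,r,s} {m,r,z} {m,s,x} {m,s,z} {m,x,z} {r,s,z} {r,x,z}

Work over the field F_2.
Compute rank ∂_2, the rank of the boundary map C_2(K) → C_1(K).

n_0=8 n_1=21 n_2=14  [Z2]
∂1: piv[dl,dm,dr,dx,dy,dz,ms] rk=7  ker:lm,lx,lz,mr,mx,mz,rs,rx,rz,sx,sy,sz,xy,xz
∂2: piv[dlx,dmx,drx,dxy,lmx,lmz,lxz,mrs,mrz,msx,msz,rxz] rk=12  ker:mxz,rsz
rk∂_2=12

rank∂_2=12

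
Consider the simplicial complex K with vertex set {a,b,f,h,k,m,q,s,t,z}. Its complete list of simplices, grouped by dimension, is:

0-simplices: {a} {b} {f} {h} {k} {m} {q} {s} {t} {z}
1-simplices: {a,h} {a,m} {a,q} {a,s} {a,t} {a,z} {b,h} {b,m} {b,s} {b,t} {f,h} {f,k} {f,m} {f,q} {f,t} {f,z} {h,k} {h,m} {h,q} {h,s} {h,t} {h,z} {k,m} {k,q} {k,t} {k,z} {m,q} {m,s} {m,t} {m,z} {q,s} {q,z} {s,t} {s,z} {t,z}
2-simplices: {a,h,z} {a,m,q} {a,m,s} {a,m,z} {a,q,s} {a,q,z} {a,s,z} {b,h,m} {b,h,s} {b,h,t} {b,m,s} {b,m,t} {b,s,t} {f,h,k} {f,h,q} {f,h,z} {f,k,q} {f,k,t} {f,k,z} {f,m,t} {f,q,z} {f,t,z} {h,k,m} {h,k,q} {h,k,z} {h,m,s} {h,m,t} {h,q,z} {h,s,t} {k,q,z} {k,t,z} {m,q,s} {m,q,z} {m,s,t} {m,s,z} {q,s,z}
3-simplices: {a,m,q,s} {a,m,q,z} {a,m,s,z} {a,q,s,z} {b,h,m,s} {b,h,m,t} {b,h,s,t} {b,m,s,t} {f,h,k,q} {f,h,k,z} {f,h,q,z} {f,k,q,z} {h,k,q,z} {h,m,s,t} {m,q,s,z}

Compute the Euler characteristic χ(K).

n_0=10 n_1=35 n_2=36 n_3=15
χ=+10−35+36−15=-4

χ(K)=-4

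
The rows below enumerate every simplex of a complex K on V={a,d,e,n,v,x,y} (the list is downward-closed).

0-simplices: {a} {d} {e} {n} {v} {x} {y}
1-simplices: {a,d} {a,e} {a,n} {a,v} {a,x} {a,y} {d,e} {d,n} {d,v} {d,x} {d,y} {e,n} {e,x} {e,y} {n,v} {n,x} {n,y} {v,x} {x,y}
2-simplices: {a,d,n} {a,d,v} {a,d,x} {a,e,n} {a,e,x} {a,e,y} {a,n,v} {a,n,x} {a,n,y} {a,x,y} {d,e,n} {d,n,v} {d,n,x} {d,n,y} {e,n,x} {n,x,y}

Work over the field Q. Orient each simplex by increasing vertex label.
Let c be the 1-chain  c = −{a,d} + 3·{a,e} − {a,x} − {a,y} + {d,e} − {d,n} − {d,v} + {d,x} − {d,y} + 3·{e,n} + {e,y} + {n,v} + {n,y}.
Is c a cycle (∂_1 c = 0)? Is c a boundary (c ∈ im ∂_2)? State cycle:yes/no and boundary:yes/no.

cycle:yes boundary:yes

n_0=7 n_1=19 n_2=16  [Q]
∂1: piv[ad,ae,an,av,ax,ay] rk=6  ker:de,dn,dv,dx,dy,en,ex,ey,nv,nx,ny,vx,xy
∂2: piv[adn,adv,adx,aen,aex,aey,anv,anx,any,axy,den,dny] rk=12  ker:dnv,dnx,enx,nxy
∂1c = 0
c vs im∂2: reduces to 0 ⇒ boundary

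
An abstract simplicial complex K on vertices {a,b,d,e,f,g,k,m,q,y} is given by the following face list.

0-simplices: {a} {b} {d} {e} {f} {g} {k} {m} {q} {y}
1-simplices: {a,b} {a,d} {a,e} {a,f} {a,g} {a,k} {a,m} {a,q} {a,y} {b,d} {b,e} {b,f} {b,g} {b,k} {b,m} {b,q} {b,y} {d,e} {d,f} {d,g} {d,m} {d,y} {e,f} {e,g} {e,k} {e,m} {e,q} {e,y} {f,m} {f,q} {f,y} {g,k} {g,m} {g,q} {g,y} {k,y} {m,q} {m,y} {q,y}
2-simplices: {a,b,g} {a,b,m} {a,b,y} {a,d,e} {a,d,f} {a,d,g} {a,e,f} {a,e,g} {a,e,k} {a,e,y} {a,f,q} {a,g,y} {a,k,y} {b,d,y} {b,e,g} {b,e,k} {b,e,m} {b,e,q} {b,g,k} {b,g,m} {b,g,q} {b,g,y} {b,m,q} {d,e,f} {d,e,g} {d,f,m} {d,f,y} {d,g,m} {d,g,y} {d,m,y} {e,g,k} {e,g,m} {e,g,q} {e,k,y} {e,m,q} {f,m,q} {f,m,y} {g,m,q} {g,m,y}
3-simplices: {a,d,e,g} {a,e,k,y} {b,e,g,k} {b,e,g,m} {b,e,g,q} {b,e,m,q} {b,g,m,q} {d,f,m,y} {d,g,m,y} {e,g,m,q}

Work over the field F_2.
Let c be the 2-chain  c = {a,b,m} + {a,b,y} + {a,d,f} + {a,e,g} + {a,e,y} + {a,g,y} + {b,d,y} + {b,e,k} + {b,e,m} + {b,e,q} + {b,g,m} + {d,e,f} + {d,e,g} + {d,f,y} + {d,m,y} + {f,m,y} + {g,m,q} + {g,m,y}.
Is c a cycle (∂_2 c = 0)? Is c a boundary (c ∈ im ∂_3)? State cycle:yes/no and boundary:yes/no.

cycle:no boundary:no

n_0=10 n_1=39 n_2=39 n_3=10  [Z2]
∂1: piv[ab,ad,ae,af,ag,ak,am,aq,ay] rk=9  ker:bd,be,bf,bg,bk,bm,bq,by,de,df,dg,dm,dy,ef,eg,ek,em,eq,ey,fm,fq,fy,gk,gm,gq,gy,ky,mq,my,qy
∂2: piv[abg,abm,aby,ade,adf,adg,aef,aeg,aek,aey,afq,agy,aky,bdy,beg,bek,bem,beq,bgk,bgm,bgq,bmq,dfm,dfy,dgm,dgy,dmy,fmq] rk=28  ker:bgy,def,deg,egk,egm,egq,eky,emq,fmy,gmq,gmy
∂3: piv[adeg,aeky,begk,begm,begq,bemq,bgmq,dfmy,dgmy] rk=9  ker:egmq
∂2c = {a,d} + {a,f} + {a,m} + {a,y} + {b,d} + {b,e} + {b,g} + {b,k} + {b,m} + {b,q} + {d,f} + {d,g} + {d,m} + {d,y} + {e,f} + {e,k} + {e,m} + {e,q} + {e,y} + {f,m} + {g,m} + {g,q} + {m,q} + {m,y}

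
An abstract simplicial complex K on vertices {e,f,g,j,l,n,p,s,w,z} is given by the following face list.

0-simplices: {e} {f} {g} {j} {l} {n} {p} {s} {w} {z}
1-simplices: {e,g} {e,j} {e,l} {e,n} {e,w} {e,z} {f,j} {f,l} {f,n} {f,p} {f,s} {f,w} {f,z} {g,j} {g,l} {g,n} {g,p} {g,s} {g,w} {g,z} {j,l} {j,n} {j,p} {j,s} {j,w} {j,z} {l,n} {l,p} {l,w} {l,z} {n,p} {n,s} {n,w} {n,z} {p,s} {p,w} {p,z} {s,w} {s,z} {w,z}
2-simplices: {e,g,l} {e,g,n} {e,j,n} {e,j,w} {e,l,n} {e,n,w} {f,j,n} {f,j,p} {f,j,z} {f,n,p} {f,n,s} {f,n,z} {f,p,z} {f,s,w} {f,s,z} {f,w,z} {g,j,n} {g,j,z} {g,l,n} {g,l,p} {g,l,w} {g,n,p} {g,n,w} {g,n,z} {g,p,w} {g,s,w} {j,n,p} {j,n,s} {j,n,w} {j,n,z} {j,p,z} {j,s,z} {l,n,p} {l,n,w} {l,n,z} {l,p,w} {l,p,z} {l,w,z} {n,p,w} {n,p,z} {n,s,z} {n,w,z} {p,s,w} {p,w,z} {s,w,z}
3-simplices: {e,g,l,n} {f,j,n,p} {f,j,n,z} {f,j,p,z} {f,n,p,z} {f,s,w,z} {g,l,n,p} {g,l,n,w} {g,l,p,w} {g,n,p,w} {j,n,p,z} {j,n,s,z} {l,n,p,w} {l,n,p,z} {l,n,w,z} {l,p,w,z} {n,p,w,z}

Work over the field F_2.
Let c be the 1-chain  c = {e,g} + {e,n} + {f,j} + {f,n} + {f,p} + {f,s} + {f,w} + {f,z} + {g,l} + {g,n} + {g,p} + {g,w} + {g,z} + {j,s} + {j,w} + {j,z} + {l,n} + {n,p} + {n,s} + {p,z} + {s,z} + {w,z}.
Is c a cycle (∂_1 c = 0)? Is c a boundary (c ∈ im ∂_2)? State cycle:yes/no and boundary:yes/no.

cycle:yes boundary:yes

n_0=10 n_1=40 n_2=45 n_3=17  [Z2]
∂1: piv[eg,ej,el,en,ew,ez,fj,fp,fs] rk=9  ker:fl,fn,fw,fz,gj,gl,gn,gp,gs,gw,gz,jl,jn,jp,js,jw,jz,ln,lp,lw,lz,np,ns,nw,nz,ps,pw,pz,sw,sz,wz
∂2: piv[egl,egn,ejn,ejw,eln,enw,fjn,fjp,fjz,fnp,fns,fnz,fpz,fsw,fsz,fwz,gjn,gjz,glp,glw,gnp,gnw,gpw,gsw,jns,lnz,lwz,psw] rk=28  ker:gln,gnz,jnp,jnw,jnz,jpz,jsz,lnp,lnw,lpw,lpz,npw,npz,nsz,nwz,pwz,swz
∂3: piv[egln,fjnp,fjnz,fjpz,fnpz,fswz,glnp,glnw,glpw,gnpw,jnsz,lnpz,lnwz,lpwz] rk=14  ker:jnpz,lnpw,npwz
∂1c = 0
c vs im∂2: reduces to 0 ⇒ boundary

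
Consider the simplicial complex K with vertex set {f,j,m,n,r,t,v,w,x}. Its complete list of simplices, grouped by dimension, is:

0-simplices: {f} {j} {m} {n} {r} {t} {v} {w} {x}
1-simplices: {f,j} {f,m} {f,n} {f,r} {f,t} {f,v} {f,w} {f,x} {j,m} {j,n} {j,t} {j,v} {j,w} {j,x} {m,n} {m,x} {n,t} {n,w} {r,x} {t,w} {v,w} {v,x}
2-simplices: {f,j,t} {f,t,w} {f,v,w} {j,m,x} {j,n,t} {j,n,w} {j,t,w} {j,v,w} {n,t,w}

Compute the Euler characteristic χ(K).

χ(K)=-4

n_0=9 n_1=22 n_2=9
χ=+9−22+9=-4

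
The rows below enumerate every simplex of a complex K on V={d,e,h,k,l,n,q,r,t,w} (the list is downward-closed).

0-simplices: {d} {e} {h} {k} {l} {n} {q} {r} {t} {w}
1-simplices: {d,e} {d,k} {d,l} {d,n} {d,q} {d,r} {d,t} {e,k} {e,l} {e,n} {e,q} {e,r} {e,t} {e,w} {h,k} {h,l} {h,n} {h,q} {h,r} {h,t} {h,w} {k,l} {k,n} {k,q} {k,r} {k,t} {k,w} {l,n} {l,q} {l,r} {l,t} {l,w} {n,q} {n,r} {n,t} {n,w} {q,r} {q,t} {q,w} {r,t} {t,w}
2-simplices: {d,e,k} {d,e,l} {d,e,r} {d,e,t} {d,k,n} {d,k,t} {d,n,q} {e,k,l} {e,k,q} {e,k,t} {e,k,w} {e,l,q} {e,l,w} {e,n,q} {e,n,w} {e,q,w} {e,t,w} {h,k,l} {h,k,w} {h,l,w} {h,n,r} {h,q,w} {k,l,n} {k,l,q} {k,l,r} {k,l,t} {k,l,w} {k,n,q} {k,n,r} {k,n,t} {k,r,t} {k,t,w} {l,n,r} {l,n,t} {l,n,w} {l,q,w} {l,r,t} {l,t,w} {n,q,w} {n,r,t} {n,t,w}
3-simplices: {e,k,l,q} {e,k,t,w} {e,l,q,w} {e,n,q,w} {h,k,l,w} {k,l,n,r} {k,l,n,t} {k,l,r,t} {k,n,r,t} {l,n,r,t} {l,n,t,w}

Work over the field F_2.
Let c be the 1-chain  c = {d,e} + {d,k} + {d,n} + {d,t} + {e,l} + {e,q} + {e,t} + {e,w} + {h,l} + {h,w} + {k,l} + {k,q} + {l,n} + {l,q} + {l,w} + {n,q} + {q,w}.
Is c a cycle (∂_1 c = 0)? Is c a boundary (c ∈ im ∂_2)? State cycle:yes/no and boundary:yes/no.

n_0=10 n_1=41 n_2=41 n_3=11  [Z2]
∂1: piv[de,dk,dl,dn,dq,dr,dt,ew,hk] rk=9  ker:ek,el,en,eq,er,et,hl,hn,hq,hr,ht,hw,kl,kn,kq,kr,kt,kw,ln,lq,lr,lt,lw,nq,nr,nt,nw,qr,qt,qw,rt,tw
∂2: piv[dek,del,der,det,dkn,dkt,dnq,ekl,ekq,ekw,elq,elw,enq,enw,eqw,etw,hkl,hkw,hnr,hqw,kln,klr,klt,knq,knr,knt,krt] rk=27  ker:ekt,hlw,klq,klw,ktw,lnr,lnt,lnw,lqw,lrt,ltw,nqw,nrt,ntw
∂3: piv[eklq,ektw,elqw,enqw,hklw,klnr,klnt,klrt,knrt,lntw] rk=10  ker:lnrt
∂1c = {e} + {k} + {n} + {q}

cycle:no boundary:no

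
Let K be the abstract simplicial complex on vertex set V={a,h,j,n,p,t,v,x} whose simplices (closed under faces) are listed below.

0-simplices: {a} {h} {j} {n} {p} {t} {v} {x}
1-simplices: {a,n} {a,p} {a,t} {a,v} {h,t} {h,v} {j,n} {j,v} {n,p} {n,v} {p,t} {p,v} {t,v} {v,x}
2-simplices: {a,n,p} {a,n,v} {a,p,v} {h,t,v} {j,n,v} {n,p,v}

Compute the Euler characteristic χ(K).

χ(K)=0

n_0=8 n_1=14 n_2=6
χ=+8−14+6=0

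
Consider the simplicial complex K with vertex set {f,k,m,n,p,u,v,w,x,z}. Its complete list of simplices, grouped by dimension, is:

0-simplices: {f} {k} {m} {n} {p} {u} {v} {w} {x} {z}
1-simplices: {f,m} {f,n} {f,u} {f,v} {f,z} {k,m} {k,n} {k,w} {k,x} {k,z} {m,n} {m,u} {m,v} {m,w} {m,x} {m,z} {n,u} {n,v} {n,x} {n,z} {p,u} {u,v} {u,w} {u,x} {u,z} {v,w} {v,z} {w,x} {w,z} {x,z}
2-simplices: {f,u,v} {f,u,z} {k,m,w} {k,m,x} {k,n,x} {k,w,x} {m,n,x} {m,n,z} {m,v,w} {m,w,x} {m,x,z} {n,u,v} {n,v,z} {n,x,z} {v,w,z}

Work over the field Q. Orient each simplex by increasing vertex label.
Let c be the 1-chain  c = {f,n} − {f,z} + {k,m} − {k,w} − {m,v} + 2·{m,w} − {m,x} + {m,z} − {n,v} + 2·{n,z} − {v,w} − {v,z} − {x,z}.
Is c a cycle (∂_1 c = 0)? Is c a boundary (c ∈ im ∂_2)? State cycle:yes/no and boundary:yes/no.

cycle:yes boundary:no

n_0=10 n_1=30 n_2=15  [Q]
∂1: piv[fm,fn,fu,fv,fz,km,kw,kx,pu] rk=9  ker:kn,kz,mn,mu,mv,mw,mx,mz,nu,nv,nx,nz,uv,uw,ux,uz,vw,vz,wx,wz,xz
∂2: piv[fuv,fuz,kmw,kmx,knx,kwx,mnx,mnz,mvw,mxz,nuv,nvz,vwz] rk=13  ker:mwx,nxz
∂1c = 0
c vs im∂2: residual ≠ 0 ⇒ not boundary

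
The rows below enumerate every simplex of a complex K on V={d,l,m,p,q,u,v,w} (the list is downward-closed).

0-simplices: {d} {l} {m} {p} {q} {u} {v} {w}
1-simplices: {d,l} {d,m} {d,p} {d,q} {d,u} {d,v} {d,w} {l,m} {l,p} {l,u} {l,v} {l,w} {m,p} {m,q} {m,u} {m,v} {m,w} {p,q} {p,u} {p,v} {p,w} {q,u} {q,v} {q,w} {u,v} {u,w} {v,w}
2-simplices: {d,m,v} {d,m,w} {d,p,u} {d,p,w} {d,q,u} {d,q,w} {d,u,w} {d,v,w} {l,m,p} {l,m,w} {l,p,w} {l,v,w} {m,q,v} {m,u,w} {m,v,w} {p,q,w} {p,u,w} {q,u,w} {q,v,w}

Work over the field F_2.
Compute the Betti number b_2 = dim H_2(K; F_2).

b_2=3

n_0=8 n_1=27 n_2=19  [Z2]
∂1: piv[dl,dm,dp,dq,du,dv,dw] rk=7  ker:lm,lp,lu,lv,lw,mp,mq,mu,mv,mw,pq,pu,pv,pw,qu,qv,qw,uv,uw,vw
∂2: piv[dmv,dmw,dpu,dpw,dqu,dqw,duw,dvw,lmp,lmw,lpw,lvw,mqv,muw,pqw,qvw] rk=16  ker:mvw,puw,quw
b_2=(19−16)−0=3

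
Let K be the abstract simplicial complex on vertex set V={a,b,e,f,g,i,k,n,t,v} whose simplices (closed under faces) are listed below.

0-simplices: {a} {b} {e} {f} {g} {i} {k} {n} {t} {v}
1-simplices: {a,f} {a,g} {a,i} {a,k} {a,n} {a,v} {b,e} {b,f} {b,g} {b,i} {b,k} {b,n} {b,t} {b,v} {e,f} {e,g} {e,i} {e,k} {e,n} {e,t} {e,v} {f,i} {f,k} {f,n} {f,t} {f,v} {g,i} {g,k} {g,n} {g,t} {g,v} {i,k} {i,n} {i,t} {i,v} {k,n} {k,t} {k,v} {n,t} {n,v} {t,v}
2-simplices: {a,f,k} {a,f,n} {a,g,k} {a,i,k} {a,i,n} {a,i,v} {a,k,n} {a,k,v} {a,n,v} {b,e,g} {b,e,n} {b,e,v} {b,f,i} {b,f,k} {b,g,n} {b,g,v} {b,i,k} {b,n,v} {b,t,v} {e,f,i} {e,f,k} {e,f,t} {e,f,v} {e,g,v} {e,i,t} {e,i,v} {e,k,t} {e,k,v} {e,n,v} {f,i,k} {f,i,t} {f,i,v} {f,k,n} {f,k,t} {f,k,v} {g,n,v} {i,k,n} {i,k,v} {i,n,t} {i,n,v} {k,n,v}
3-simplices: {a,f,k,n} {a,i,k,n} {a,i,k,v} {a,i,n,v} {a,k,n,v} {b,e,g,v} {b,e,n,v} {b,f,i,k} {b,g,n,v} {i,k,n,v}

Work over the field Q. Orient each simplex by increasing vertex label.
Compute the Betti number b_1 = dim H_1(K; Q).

n_0=10 n_1=41 n_2=41 n_3=10  [Q]
∂1: piv[af,ag,ai,ak,an,av,be,bf,bt] rk=9  ker:bg,bi,bk,bn,bv,ef,eg,ei,ek,en,et,ev,fi,fk,fn,ft,fv,gi,gk,gn,gt,gv,ik,in,it,iv,kn,kt,kv,nt,nv,tv
∂2: piv[afk,afn,agk,aik,ain,aiv,akn,akv,anv,beg,ben,bev,bfi,bfk,bgn,bgv,bik,bnv,btv,efi,efk,eft,efv,eit,eiv,ekt,int] rk=27  ker:egv,ekv,env,fik,fit,fiv,fkn,fkt,fkv,gnv,ikn,ikv,inv,knv
∂3: piv[afkn,aikn,aikv,ainv,aknv,begv,benv,bfik,bgnv] rk=9  ker:iknv
b_1=(41−9)−27=5

b_1=5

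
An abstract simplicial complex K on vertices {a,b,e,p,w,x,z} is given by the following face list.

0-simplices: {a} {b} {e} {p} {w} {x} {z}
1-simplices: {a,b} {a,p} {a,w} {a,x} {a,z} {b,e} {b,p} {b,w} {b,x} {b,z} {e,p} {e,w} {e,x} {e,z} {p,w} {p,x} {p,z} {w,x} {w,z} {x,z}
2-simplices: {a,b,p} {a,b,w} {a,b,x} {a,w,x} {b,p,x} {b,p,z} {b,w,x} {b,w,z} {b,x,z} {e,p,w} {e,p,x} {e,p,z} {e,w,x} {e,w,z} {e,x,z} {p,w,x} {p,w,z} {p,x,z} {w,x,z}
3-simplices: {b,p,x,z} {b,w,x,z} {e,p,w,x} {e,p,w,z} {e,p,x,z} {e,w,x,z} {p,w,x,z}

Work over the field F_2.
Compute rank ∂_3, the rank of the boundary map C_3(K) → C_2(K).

rank∂_3=6

n_0=7 n_1=20 n_2=19 n_3=7  [Z2]
∂1: piv[ab,ap,aw,ax,az,be] rk=6  ker:bp,bw,bx,bz,ep,ew,ex,ez,pw,px,pz,wx,wz,xz
∂2: piv[abp,abw,abx,awx,bpx,bpz,bwz,bxz,epw,epx,epz,ewx] rk=12  ker:bwx,ewz,exz,pwx,pwz,pxz,wxz
∂3: piv[bpxz,bwxz,epwx,epwz,epxz,ewxz] rk=6  ker:pwxz
rk∂_3=6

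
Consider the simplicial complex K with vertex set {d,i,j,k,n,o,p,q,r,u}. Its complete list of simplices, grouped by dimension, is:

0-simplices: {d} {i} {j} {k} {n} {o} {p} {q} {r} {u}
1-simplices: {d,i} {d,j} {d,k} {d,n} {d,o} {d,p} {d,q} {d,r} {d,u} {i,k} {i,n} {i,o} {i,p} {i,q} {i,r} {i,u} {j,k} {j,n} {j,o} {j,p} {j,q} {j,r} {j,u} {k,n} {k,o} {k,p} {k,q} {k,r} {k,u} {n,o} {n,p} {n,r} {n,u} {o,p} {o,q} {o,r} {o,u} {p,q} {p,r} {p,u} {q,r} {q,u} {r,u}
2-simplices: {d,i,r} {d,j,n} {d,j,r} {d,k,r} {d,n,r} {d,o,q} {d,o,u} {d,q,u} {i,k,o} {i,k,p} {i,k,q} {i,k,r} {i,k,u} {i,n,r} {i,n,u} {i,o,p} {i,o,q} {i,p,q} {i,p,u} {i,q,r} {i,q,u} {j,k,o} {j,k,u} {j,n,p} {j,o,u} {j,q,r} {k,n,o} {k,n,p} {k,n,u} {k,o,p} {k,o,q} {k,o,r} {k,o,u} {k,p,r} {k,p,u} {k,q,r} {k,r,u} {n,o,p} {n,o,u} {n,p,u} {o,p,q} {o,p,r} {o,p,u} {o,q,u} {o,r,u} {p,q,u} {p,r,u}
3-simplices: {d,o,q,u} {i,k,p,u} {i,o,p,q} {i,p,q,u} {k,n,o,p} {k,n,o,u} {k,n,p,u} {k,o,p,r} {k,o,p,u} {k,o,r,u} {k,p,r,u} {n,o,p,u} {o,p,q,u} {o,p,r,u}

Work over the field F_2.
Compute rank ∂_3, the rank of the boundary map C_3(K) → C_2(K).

rank∂_3=12

n_0=10 n_1=43 n_2=47 n_3=14  [Z2]
∂1: piv[di,dj,dk,dn,do,dp,dq,dr,du] rk=9  ker:ik,in,io,ip,iq,ir,iu,jk,jn,jo,jp,jq,jr,ju,kn,ko,kp,kq,kr,ku,no,np,nr,nu,op,oq,or,ou,pq,pr,pu,qr,qu,ru
∂2: piv[dir,djn,djr,dkr,dnr,doq,dou,dqu,iko,ikp,ikq,ikr,iku,inr,inu,iop,ioq,ipq,ipu,iqr,iqu,jko,jku,jnp,jqr,kno,knp,knu,kor,kpr,kru] rk=31  ker:jou,kop,koq,kou,kpu,kqr,nop,nou,npu,opq,opr,opu,oqu,oru,pqu,pru
∂3: piv[doqu,ikpu,iopq,ipqu,knop,knou,knpu,kopr,kopu,koru,kpru,opqu] rk=12  ker:nopu,opru
rk∂_3=12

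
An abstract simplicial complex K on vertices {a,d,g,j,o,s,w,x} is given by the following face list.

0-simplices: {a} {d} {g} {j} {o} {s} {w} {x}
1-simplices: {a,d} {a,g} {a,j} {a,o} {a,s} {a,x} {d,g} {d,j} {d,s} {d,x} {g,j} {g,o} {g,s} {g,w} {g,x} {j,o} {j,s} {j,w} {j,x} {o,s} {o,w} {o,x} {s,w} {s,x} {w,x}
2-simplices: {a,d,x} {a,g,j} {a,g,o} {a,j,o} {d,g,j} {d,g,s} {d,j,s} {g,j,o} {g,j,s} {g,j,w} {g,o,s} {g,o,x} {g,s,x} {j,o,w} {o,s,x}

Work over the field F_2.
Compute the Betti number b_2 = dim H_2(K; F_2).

n_0=8 n_1=25 n_2=15  [Z2]
∂1: piv[ad,ag,aj,ao,as,ax,gw] rk=7  ker:dg,dj,ds,dx,gj,go,gs,gx,jo,js,jw,jx,os,ow,ox,sw,sx,wx
∂2: piv[adx,agj,ago,ajo,dgj,dgs,djs,gjw,gos,gox,gsx,jow] rk=12  ker:gjo,gjs,osx
b_2=(15−12)−0=3

b_2=3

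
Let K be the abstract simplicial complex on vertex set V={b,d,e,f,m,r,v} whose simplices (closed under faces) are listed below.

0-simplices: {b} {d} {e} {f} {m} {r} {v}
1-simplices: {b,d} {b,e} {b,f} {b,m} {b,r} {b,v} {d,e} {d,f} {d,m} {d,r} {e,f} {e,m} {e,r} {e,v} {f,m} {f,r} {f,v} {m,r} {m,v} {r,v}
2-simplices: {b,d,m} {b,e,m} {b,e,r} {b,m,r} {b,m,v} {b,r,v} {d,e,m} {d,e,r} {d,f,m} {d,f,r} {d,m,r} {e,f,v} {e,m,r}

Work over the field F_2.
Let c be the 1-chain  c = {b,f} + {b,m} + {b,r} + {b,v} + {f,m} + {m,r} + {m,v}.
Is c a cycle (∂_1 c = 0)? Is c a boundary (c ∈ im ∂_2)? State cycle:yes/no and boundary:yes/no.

n_0=7 n_1=20 n_2=13  [Z2]
∂1: piv[bd,be,bf,bm,br,bv] rk=6  ker:de,df,dm,dr,ef,em,er,ev,fm,fr,fv,mr,mv,rv
∂2: piv[bdm,bem,ber,bmr,bmv,brv,dem,der,dfm,dfr,efv] rk=11  ker:dmr,emr
∂1c = 0
c vs im∂2: residual ≠ 0 ⇒ not boundary

cycle:yes boundary:no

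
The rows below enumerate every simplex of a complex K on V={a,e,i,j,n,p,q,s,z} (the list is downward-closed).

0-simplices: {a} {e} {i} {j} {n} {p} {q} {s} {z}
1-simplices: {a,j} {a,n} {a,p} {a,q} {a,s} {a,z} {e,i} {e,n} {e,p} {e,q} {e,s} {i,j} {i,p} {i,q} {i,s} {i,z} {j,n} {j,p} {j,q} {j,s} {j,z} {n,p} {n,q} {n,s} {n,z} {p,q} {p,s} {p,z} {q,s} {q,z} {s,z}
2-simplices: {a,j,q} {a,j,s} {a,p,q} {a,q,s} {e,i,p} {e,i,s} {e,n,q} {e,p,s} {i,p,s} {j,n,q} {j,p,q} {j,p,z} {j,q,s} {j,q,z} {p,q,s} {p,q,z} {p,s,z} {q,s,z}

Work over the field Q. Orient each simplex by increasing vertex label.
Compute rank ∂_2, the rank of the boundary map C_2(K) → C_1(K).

rank∂_2=14

n_0=9 n_1=31 n_2=18  [Q]
∂1: piv[aj,an,ap,aq,as,az,ei,en] rk=8  ker:ep,eq,es,ij,ip,iq,is,iz,jn,jp,jq,js,jz,np,nq,ns,nz,pq,ps,pz,qs,qz,sz
∂2: piv[ajq,ajs,apq,aqs,eip,eis,enq,eps,jnq,jpq,jpz,jqz,pqs,psz] rk=14  ker:ips,jqs,pqz,qsz
rk∂_2=14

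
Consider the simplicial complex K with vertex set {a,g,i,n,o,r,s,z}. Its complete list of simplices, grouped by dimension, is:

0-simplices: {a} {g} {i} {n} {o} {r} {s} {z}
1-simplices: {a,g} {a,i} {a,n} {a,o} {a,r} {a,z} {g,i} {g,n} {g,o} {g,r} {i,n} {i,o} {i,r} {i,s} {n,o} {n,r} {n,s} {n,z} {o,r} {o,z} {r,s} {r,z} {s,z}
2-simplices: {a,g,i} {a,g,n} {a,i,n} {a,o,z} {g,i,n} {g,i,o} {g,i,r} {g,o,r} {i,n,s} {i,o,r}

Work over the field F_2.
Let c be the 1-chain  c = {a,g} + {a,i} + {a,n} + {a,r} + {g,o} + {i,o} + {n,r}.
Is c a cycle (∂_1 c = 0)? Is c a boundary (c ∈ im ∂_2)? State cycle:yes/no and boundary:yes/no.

n_0=8 n_1=23 n_2=10  [Z2]
∂1: piv[ag,ai,an,ao,ar,az,is] rk=7  ker:gi,gn,go,gr,in,io,ir,no,nr,ns,nz,or,oz,rs,rz,sz
∂2: piv[agi,agn,ain,aoz,gio,gir,gor,ins] rk=8  ker:gin,ior
∂1c = 0
c vs im∂2: residual ≠ 0 ⇒ not boundary

cycle:yes boundary:no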